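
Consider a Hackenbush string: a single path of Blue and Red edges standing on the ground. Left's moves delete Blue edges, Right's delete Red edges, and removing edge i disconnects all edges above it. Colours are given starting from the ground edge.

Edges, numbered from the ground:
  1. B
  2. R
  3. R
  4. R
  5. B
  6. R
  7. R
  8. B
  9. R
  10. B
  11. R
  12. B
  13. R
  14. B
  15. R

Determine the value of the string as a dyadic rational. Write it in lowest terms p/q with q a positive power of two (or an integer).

step 1: add B to get B; options L={ 0 } R={  } → 1
step 2: add R to get BR; options L={ 0 } R={ 1 } → 1/2
step 3: add R to get BRR; options L={ 0 } R={ 1/2,1 } → 1/4
step 4: add R to get BRRR; options L={ 0 } R={ 1/4,1/2,1 } → 1/8
step 5: add B to get BRRRB; options L={ 0,1/8 } R={ 1/4,1/2,1 } → 3/16
step 6: add R to get BRRRBR; options L={ 0,1/8 } R={ 3/16,1/4,1/2,1 } → 5/32
step 7: add R to get BRRRBRR; options L={ 0,1/8 } R={ 5/32,3/16,1/4,1/2,1 } → 9/64
step 8: add B to get BRRRBRRB; options L={ 0,1/8,9/64 } R={ 5/32,3/16,1/4,1/2,1 } → 19/128
step 9: add R to get BRRRBRRBR; options L={ 0,1/8,9/64 } R={ 19/128,5/32,3/16,1/4,1/2,1 } → 37/256
step 10: add B to get BRRRBRRBRB; options L={ 0,1/8,9/64,37/256 } R={ 19/128,5/32,3/16,1/4,1/2,1 } → 75/512
step 11: add R to get BRRRBRRBRBR; options L={ 0,1/8,9/64,37/256 } R={ 75/512,19/128,5/32,3/16,1/4,1/2,1 } → 149/1024
step 12: add B to get BRRRBRRBRBRB; options L={ 0,1/8,9/64,37/256,149/1024 } R={ 75/512,19/128,5/32,3/16,1/4,1/2,1 } → 299/2048
step 13: add R to get BRRRBRRBRBRBR; options L={ 0,1/8,9/64,37/256,149/1024 } R={ 299/2048,75/512,19/128,5/32,3/16,1/4,1/2,1 } → 597/4096
step 14: add B to get BRRRBRRBRBRBRB; options L={ 0,1/8,9/64,37/256,149/1024,597/4096 } R={ 299/2048,75/512,19/128,5/32,3/16,1/4,1/2,1 } → 1195/8192
step 15: add R to get BRRRBRRBRBRBRBR; options L={ 0,1/8,9/64,37/256,149/1024,597/4096 } R={ 1195/8192,299/2048,75/512,19/128,5/32,3/16,1/4,1/2,1 } → 2389/16384

2389/16384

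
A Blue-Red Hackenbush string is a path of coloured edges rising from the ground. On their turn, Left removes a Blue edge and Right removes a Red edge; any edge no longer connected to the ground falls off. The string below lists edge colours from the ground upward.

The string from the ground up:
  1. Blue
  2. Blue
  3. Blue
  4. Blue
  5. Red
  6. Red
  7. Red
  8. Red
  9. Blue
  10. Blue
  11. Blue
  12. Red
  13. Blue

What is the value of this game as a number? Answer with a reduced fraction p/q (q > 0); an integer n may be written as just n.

1595/512

Build G(s[:k]) for k = 1..13, string s = Blue Blue Blue Blue Red Red Red Red Blue Blue Blue Red Blue.
step 1: add Blue to get B; options L={ 0 } R={ (no moves) } = 1
step 2: add Blue to get BB; options L={ 0 1 } R={ (no moves) } = 2
step 3: add Blue to get BBB; options L={ 0 1 2 } R={ (no moves) } = 3
step 4: add Blue to get BBBB; options L={ 0 1 2 3 } R={ (no moves) } = 4
step 5: add Red to get BBBBR; options L={ 0 1 2 3 } R={ 4 } = 7/2
step 6: add Red to get BBBBRR; options L={ 0 1 2 3 } R={ 7/2 4 } = 13/4
step 7: add Red to get BBBBRRR; options L={ 0 1 2 3 } R={ 13/4 7/2 4 } = 25/8
step 8: add Red to get BBBBRRRR; options L={ 0 1 2 3 } R={ 25/8 13/4 7/2 4 } = 49/16
step 9: add Blue to get BBBBRRRRB; options L={ 0 1 2 3 49/16 } R={ 25/8 13/4 7/2 4 } = 99/32
step 10: add Blue to get BBBBRRRRBB; options L={ 0 1 2 3 49/16 99/32 } R={ 25/8 13/4 7/2 4 } = 199/64
step 11: add Blue to get BBBBRRRRBBB; options L={ 0 1 2 3 49/16 99/32 199/64 } R={ 25/8 13/4 7/2 4 } = 399/128
step 12: add Red to get BBBBRRRRBBBR; options L={ 0 1 2 3 49/16 99/32 199/64 } R={ 399/128 25/8 13/4 7/2 4 } = 797/256
step 13: add Blue to get BBBBRRRRBBBRB; options L={ 0 1 2 3 49/16 99/32 199/64 797/256 } R={ 399/128 25/8 13/4 7/2 4 } = 1595/512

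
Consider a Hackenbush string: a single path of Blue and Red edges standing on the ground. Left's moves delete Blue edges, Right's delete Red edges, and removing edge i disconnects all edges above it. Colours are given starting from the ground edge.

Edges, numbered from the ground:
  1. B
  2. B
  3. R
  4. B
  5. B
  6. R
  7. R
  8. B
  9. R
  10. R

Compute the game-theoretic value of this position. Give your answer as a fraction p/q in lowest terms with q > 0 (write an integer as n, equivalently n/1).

Recurse on prefixes of the 10-edge string B B R B B R R B R R:
1 of 10 · B · max L 0 · min R +∞ -> 1
2 of 10 · BB · max L 1 · min R +∞ -> 2
3 of 10 · BBR · max L 1 · min R 2 -> 3/2
4 of 10 · BBRB · max L 3/2 · min R 2 -> 7/4
5 of 10 · BBRBB · max L 7/4 · min R 2 -> 15/8
6 of 10 · BBRBBR · max L 7/4 · min R 15/8 -> 29/16
7 of 10 · BBRBBRR · max L 7/4 · min R 29/16 -> 57/32
8 of 10 · BBRBBRRB · max L 57/32 · min R 29/16 -> 115/64
9 of 10 · BBRBBRRBR · max L 57/32 · min R 115/64 -> 229/128
10 of 10 · BBRBBRRBRR · max L 57/32 · min R 229/128 -> 457/256

457/256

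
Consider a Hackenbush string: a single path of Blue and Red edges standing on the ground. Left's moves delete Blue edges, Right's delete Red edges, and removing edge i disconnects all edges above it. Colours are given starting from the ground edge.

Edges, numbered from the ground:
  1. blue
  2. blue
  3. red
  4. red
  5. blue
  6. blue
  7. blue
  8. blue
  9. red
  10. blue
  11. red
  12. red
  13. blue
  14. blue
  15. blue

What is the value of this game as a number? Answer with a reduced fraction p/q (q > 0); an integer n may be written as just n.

Prefix values for blue blue red red blue blue blue blue red blue red red blue blue blue via {L|R} + simplicity:
val(b) = { 0 | · } => 1
val(bb) = { 0, 1 | · } => 2
val(bbr) = { 0, 1 | 2 } => 3/2
val(bbrr) = { 0, 1 | 3/2, 2 } => 5/4
val(bbrrb) = { 0, 1, 5/4 | 3/2, 2 } => 11/8
val(bbrrbb) = { 0, 1, 5/4, 11/8 | 3/2, 2 } => 23/16
val(bbrrbbb) = { 0, 1, 5/4, 11/8, 23/16 | 3/2, 2 } => 47/32
val(bbrrbbbb) = { 0, 1, 5/4, 11/8, 23/16, 47/32 | 3/2, 2 } => 95/64
val(bbrrbbbbr) = { 0, 1, 5/4, 11/8, 23/16, 47/32 | 95/64, 3/2, 2 } => 189/128
val(bbrrbbbbrb) = { 0, 1, 5/4, 11/8, 23/16, 47/32, 189/128 | 95/64, 3/2, 2 } => 379/256
val(bbrrbbbbrbr) = { 0, 1, 5/4, 11/8, 23/16, 47/32, 189/128 | 379/256, 95/64, 3/2, 2 } => 757/512
val(bbrrbbbbrbrr) = { 0, 1, 5/4, 11/8, 23/16, 47/32, 189/128 | 757/512, 379/256, 95/64, 3/2, 2 } => 1513/1024
val(bbrrbbbbrbrrb) = { 0, 1, 5/4, 11/8, 23/16, 47/32, 189/128, 1513/1024 | 757/512, 379/256, 95/64, 3/2, 2 } => 3027/2048
val(bbrrbbbbrbrrbb) = { 0, 1, 5/4, 11/8, 23/16, 47/32, 189/128, 1513/1024, 3027/2048 | 757/512, 379/256, 95/64, 3/2, 2 } => 6055/4096
val(bbrrbbbbrbrrbbb) = { 0, 1, 5/4, 11/8, 23/16, 47/32, 189/128, 1513/1024, 3027/2048, 6055/4096 | 757/512, 379/256, 95/64, 3/2, 2 } => 12111/8192

12111/8192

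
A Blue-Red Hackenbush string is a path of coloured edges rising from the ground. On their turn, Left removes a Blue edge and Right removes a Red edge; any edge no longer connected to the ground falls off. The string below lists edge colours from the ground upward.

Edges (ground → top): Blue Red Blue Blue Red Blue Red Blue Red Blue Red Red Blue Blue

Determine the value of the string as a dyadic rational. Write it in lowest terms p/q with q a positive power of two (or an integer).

B: Left { 0 }, Right { (no moves) } — simplest 1
BR: Left { 0 }, Right { 1 } — simplest 1/2
BRB: Left { 0 1/2 }, Right { 1 } — simplest 3/4
BRBB: Left { 0 1/2 3/4 }, Right { 1 } — simplest 7/8
BRBBR: Left { 0 1/2 3/4 }, Right { 7/8 1 } — simplest 13/16
BRBBRB: Left { 0 1/2 3/4 13/16 }, Right { 7/8 1 } — simplest 27/32
BRBBRBR: Left { 0 1/2 3/4 13/16 }, Right { 27/32 7/8 1 } — simplest 53/64
BRBBRBRB: Left { 0 1/2 3/4 13/16 53/64 }, Right { 27/32 7/8 1 } — simplest 107/128
BRBBRBRBR: Left { 0 1/2 3/4 13/16 53/64 }, Right { 107/128 27/32 7/8 1 } — simplest 213/256
BRBBRBRBRB: Left { 0 1/2 3/4 13/16 53/64 213/256 }, Right { 107/128 27/32 7/8 1 } — simplest 427/512
BRBBRBRBRBR: Left { 0 1/2 3/4 13/16 53/64 213/256 }, Right { 427/512 107/128 27/32 7/8 1 } — simplest 853/1024
BRBBRBRBRBRR: Left { 0 1/2 3/4 13/16 53/64 213/256 }, Right { 853/1024 427/512 107/128 27/32 7/8 1 } — simplest 1705/2048
BRBBRBRBRBRRB: Left { 0 1/2 3/4 13/16 53/64 213/256 1705/2048 }, Right { 853/1024 427/512 107/128 27/32 7/8 1 } — simplest 3411/4096
BRBBRBRBRBRRBB: Left { 0 1/2 3/4 13/16 53/64 213/256 1705/2048 3411/4096 }, Right { 853/1024 427/512 107/128 27/32 7/8 1 } — simplest 6823/8192

6823/8192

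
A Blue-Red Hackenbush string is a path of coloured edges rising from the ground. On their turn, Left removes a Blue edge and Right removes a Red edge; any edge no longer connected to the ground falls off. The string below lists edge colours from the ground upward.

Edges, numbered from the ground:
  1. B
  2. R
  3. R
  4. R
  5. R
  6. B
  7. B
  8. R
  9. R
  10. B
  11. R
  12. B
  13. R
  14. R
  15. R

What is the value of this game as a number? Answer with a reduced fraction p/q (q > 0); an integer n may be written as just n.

B: Left { 0 }, Right {  } = simplest 1
BR: Left { 0 }, Right { 1 } = simplest 1/2
BRR: Left { 0 }, Right { 1/2, 1 } = simplest 1/4
BRRR: Left { 0 }, Right { 1/4, 1/2, 1 } = simplest 1/8
BRRRR: Left { 0 }, Right { 1/8, 1/4, 1/2, 1 } = simplest 1/16
BRRRRB: Left { 0, 1/16 }, Right { 1/8, 1/4, 1/2, 1 } = simplest 3/32
BRRRRBB: Left { 0, 1/16, 3/32 }, Right { 1/8, 1/4, 1/2, 1 } = simplest 7/64
BRRRRBBR: Left { 0, 1/16, 3/32 }, Right { 7/64, 1/8, 1/4, 1/2, 1 } = simplest 13/128
BRRRRBBRR: Left { 0, 1/16, 3/32 }, Right { 13/128, 7/64, 1/8, 1/4, 1/2, 1 } = simplest 25/256
BRRRRBBRRB: Left { 0, 1/16, 3/32, 25/256 }, Right { 13/128, 7/64, 1/8, 1/4, 1/2, 1 } = simplest 51/512
BRRRRBBRRBR: Left { 0, 1/16, 3/32, 25/256 }, Right { 51/512, 13/128, 7/64, 1/8, 1/4, 1/2, 1 } = simplest 101/1024
BRRRRBBRRBRB: Left { 0, 1/16, 3/32, 25/256, 101/1024 }, Right { 51/512, 13/128, 7/64, 1/8, 1/4, 1/2, 1 } = simplest 203/2048
BRRRRBBRRBRBR: Left { 0, 1/16, 3/32, 25/256, 101/1024 }, Right { 203/2048, 51/512, 13/128, 7/64, 1/8, 1/4, 1/2, 1 } = simplest 405/4096
BRRRRBBRRBRBRR: Left { 0, 1/16, 3/32, 25/256, 101/1024 }, Right { 405/4096, 203/2048, 51/512, 13/128, 7/64, 1/8, 1/4, 1/2, 1 } = simplest 809/8192
BRRRRBBRRBRBRRR: Left { 0, 1/16, 3/32, 25/256, 101/1024 }, Right { 809/8192, 405/4096, 203/2048, 51/512, 13/128, 7/64, 1/8, 1/4, 1/2, 1 } = simplest 1617/16384

1617/16384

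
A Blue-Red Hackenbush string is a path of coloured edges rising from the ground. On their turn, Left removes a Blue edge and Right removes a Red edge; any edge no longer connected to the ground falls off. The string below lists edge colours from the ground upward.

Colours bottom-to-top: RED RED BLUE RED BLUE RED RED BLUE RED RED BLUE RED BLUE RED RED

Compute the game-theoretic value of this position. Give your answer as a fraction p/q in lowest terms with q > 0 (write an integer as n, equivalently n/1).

edge 1 of 15 (RED): { — | 0 } gives -1
edge 2 of 15 (RED): { — | -1; 0 } gives -2
edge 3 of 15 (BLUE): { -2 | -1; 0 } gives -3/2
edge 4 of 15 (RED): { -2 | -3/2; -1; 0 } gives -7/4
edge 5 of 15 (BLUE): { -2; -7/4 | -3/2; -1; 0 } gives -13/8
edge 6 of 15 (RED): { -2; -7/4 | -13/8; -3/2; -1; 0 } gives -27/16
edge 7 of 15 (RED): { -2; -7/4 | -27/16; -13/8; -3/2; -1; 0 } gives -55/32
edge 8 of 15 (BLUE): { -2; -7/4; -55/32 | -27/16; -13/8; -3/2; -1; 0 } gives -109/64
edge 9 of 15 (RED): { -2; -7/4; -55/32 | -109/64; -27/16; -13/8; -3/2; -1; 0 } gives -219/128
edge 10 of 15 (RED): { -2; -7/4; -55/32 | -219/128; -109/64; -27/16; -13/8; -3/2; -1; 0 } gives -439/256
edge 11 of 15 (BLUE): { -2; -7/4; -55/32; -439/256 | -219/128; -109/64; -27/16; -13/8; -3/2; -1; 0 } gives -877/512
edge 12 of 15 (RED): { -2; -7/4; -55/32; -439/256 | -877/512; -219/128; -109/64; -27/16; -13/8; -3/2; -1; 0 } gives -1755/1024
edge 13 of 15 (BLUE): { -2; -7/4; -55/32; -439/256; -1755/1024 | -877/512; -219/128; -109/64; -27/16; -13/8; -3/2; -1; 0 } gives -3509/2048
edge 14 of 15 (RED): { -2; -7/4; -55/32; -439/256; -1755/1024 | -3509/2048; -877/512; -219/128; -109/64; -27/16; -13/8; -3/2; -1; 0 } gives -7019/4096
edge 15 of 15 (RED): { -2; -7/4; -55/32; -439/256; -1755/1024 | -7019/4096; -3509/2048; -877/512; -219/128; -109/64; -27/16; -13/8; -3/2; -1; 0 } gives -14039/8192

-14039/8192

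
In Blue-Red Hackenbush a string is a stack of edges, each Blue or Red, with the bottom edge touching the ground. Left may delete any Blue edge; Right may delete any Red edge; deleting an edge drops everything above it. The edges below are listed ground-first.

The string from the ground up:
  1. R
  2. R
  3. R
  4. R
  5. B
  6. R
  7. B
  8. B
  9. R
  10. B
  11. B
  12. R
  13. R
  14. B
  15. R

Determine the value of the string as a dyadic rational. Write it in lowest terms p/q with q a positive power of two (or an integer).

-7323/2048

Build val(s[:k]) for k = 1..15, string s = R R R R B R B B R B B R R B R.
val(R) = { · | 0 } so -1
val(RR) = { · | -1 0 } so -2
val(RRR) = { · | -2 -1 0 } so -3
val(RRRR) = { · | -3 -2 -1 0 } so -4
val(RRRRB) = { -4 | -3 -2 -1 0 } so -7/2
val(RRRRBR) = { -4 | -7/2 -3 -2 -1 0 } so -15/4
val(RRRRBRB) = { -4 -15/4 | -7/2 -3 -2 -1 0 } so -29/8
val(RRRRBRBB) = { -4 -15/4 -29/8 | -7/2 -3 -2 -1 0 } so -57/16
val(RRRRBRBBR) = { -4 -15/4 -29/8 | -57/16 -7/2 -3 -2 -1 0 } so -115/32
val(RRRRBRBBRB) = { -4 -15/4 -29/8 -115/32 | -57/16 -7/2 -3 -2 -1 0 } so -229/64
val(RRRRBRBBRBB) = { -4 -15/4 -29/8 -115/32 -229/64 | -57/16 -7/2 -3 -2 -1 0 } so -457/128
val(RRRRBRBBRBBR) = { -4 -15/4 -29/8 -115/32 -229/64 | -457/128 -57/16 -7/2 -3 -2 -1 0 } so -915/256
val(RRRRBRBBRBBRR) = { -4 -15/4 -29/8 -115/32 -229/64 | -915/256 -457/128 -57/16 -7/2 -3 -2 -1 0 } so -1831/512
val(RRRRBRBBRBBRRB) = { -4 -15/4 -29/8 -115/32 -229/64 -1831/512 | -915/256 -457/128 -57/16 -7/2 -3 -2 -1 0 } so -3661/1024
val(RRRRBRBBRBBRRBR) = { -4 -15/4 -29/8 -115/32 -229/64 -1831/512 | -3661/1024 -915/256 -457/128 -57/16 -7/2 -3 -2 -1 0 } so -7323/2048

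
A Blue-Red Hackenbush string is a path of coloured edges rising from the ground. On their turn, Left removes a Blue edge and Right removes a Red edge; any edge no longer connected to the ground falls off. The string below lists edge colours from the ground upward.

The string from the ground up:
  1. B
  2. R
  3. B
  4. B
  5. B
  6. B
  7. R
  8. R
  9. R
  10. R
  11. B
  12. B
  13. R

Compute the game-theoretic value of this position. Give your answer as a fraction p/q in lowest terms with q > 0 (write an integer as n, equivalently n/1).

3853/4096

Prefix values for B R B B B B R R R R B B R via {L|R} + simplicity:
edge 1 of 13 (B): { 0 | ∅ } = 1
edge 2 of 13 (R): { 0 | 1 } = 1/2
edge 3 of 13 (B): { 0; 1/2 | 1 } = 3/4
edge 4 of 13 (B): { 0; 1/2; 3/4 | 1 } = 7/8
edge 5 of 13 (B): { 0; 1/2; 3/4; 7/8 | 1 } = 15/16
edge 6 of 13 (B): { 0; 1/2; 3/4; 7/8; 15/16 | 1 } = 31/32
edge 7 of 13 (R): { 0; 1/2; 3/4; 7/8; 15/16 | 31/32; 1 } = 61/64
edge 8 of 13 (R): { 0; 1/2; 3/4; 7/8; 15/16 | 61/64; 31/32; 1 } = 121/128
edge 9 of 13 (R): { 0; 1/2; 3/4; 7/8; 15/16 | 121/128; 61/64; 31/32; 1 } = 241/256
edge 10 of 13 (R): { 0; 1/2; 3/4; 7/8; 15/16 | 241/256; 121/128; 61/64; 31/32; 1 } = 481/512
edge 11 of 13 (B): { 0; 1/2; 3/4; 7/8; 15/16; 481/512 | 241/256; 121/128; 61/64; 31/32; 1 } = 963/1024
edge 12 of 13 (B): { 0; 1/2; 3/4; 7/8; 15/16; 481/512; 963/1024 | 241/256; 121/128; 61/64; 31/32; 1 } = 1927/2048
edge 13 of 13 (R): { 0; 1/2; 3/4; 7/8; 15/16; 481/512; 963/1024 | 1927/2048; 241/256; 121/128; 61/64; 31/32; 1 } = 3853/4096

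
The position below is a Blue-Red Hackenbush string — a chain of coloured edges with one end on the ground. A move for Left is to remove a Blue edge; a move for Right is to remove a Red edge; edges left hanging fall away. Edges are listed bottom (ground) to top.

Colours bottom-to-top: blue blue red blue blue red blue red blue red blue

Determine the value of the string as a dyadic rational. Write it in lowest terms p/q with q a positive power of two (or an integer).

939/512

Build val(s[:k]) for k = 1..11, string s = blue blue red blue blue red blue red blue red blue.
1 of 11 · b · max L 0 · min R +∞ — 1
2 of 11 · bb · max L 1 · min R +∞ — 2
3 of 11 · bbr · max L 1 · min R 2 — 3/2
4 of 11 · bbrb · max L 3/2 · min R 2 — 7/4
5 of 11 · bbrbb · max L 7/4 · min R 2 — 15/8
6 of 11 · bbrbbr · max L 7/4 · min R 15/8 — 29/16
7 of 11 · bbrbbrb · max L 29/16 · min R 15/8 — 59/32
8 of 11 · bbrbbrbr · max L 29/16 · min R 59/32 — 117/64
9 of 11 · bbrbbrbrb · max L 117/64 · min R 59/32 — 235/128
10 of 11 · bbrbbrbrbr · max L 117/64 · min R 235/128 — 469/256
11 of 11 · bbrbbrbrbrb · max L 469/256 · min R 235/128 — 939/512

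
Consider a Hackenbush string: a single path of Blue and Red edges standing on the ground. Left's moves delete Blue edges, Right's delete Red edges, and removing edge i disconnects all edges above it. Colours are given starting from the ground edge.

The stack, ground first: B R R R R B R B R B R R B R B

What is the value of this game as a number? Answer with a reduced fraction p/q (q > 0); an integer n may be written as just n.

1355/16384

Prefix values for B R R R R B R B R B R R B R B via {L|R} + simplicity:
1 of 15 · B · max L 0 · min R +∞ so 1
2 of 15 · BR · max L 0 · min R 1 so 1/2
3 of 15 · BRR · max L 0 · min R 1/2 so 1/4
4 of 15 · BRRR · max L 0 · min R 1/4 so 1/8
5 of 15 · BRRRR · max L 0 · min R 1/8 so 1/16
6 of 15 · BRRRRB · max L 1/16 · min R 1/8 so 3/32
7 of 15 · BRRRRBR · max L 1/16 · min R 3/32 so 5/64
8 of 15 · BRRRRBRB · max L 5/64 · min R 3/32 so 11/128
9 of 15 · BRRRRBRBR · max L 5/64 · min R 11/128 so 21/256
10 of 15 · BRRRRBRBRB · max L 21/256 · min R 11/128 so 43/512
11 of 15 · BRRRRBRBRBR · max L 21/256 · min R 43/512 so 85/1024
12 of 15 · BRRRRBRBRBRR · max L 21/256 · min R 85/1024 so 169/2048
13 of 15 · BRRRRBRBRBRRB · max L 169/2048 · min R 85/1024 so 339/4096
14 of 15 · BRRRRBRBRBRRBR · max L 169/2048 · min R 339/4096 so 677/8192
15 of 15 · BRRRRBRBRBRRBRB · max L 677/8192 · min R 339/4096 so 1355/16384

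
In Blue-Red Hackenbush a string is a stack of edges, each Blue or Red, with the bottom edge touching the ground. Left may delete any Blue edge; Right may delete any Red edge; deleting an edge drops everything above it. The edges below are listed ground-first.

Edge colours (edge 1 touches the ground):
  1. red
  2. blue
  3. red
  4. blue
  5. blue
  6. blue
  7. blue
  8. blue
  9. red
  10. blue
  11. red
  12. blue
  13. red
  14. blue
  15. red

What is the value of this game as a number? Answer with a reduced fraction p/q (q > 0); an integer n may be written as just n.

Build v(s[:k]) for k = 1..15, string s = red blue red blue blue blue blue blue red blue red blue red blue red.
edge 1 of 15 (red): { none | 0 } → -1
edge 2 of 15 (blue): { -1 | 0 } → -1/2
edge 3 of 15 (red): { -1 | -1/2; 0 } → -3/4
edge 4 of 15 (blue): { -1; -3/4 | -1/2; 0 } → -5/8
edge 5 of 15 (blue): { -1; -3/4; -5/8 | -1/2; 0 } → -9/16
edge 6 of 15 (blue): { -1; -3/4; -5/8; -9/16 | -1/2; 0 } → -17/32
edge 7 of 15 (blue): { -1; -3/4; -5/8; -9/16; -17/32 | -1/2; 0 } → -33/64
edge 8 of 15 (blue): { -1; -3/4; -5/8; -9/16; -17/32; -33/64 | -1/2; 0 } → -65/128
edge 9 of 15 (red): { -1; -3/4; -5/8; -9/16; -17/32; -33/64 | -65/128; -1/2; 0 } → -131/256
edge 10 of 15 (blue): { -1; -3/4; -5/8; -9/16; -17/32; -33/64; -131/256 | -65/128; -1/2; 0 } → -261/512
edge 11 of 15 (red): { -1; -3/4; -5/8; -9/16; -17/32; -33/64; -131/256 | -261/512; -65/128; -1/2; 0 } → -523/1024
edge 12 of 15 (blue): { -1; -3/4; -5/8; -9/16; -17/32; -33/64; -131/256; -523/1024 | -261/512; -65/128; -1/2; 0 } → -1045/2048
edge 13 of 15 (red): { -1; -3/4; -5/8; -9/16; -17/32; -33/64; -131/256; -523/1024 | -1045/2048; -261/512; -65/128; -1/2; 0 } → -2091/4096
edge 14 of 15 (blue): { -1; -3/4; -5/8; -9/16; -17/32; -33/64; -131/256; -523/1024; -2091/4096 | -1045/2048; -261/512; -65/128; -1/2; 0 } → -4181/8192
edge 15 of 15 (red): { -1; -3/4; -5/8; -9/16; -17/32; -33/64; -131/256; -523/1024; -2091/4096 | -4181/8192; -1045/2048; -261/512; -65/128; -1/2; 0 } → -8363/16384

-8363/16384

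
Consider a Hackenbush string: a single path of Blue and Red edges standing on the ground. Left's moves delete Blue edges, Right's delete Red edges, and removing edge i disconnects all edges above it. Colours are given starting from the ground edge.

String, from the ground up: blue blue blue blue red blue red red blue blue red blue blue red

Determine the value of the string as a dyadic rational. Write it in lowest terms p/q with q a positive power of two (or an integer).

3693/1024

G_1 [b]  L=[0]  R=[—]  → 1
G_2 [bb]  L=[0, 1]  R=[—]  → 2
G_3 [bbb]  L=[0, 1, 2]  R=[—]  → 3
G_4 [bbbb]  L=[0, 1, 2, 3]  R=[—]  → 4
G_5 [bbbbr]  L=[0, 1, 2, 3]  R=[4]  → 7/2
G_6 [bbbbrb]  L=[0, 1, 2, 3, 7/2]  R=[4]  → 15/4
G_7 [bbbbrbr]  L=[0, 1, 2, 3, 7/2]  R=[15/4, 4]  → 29/8
G_8 [bbbbrbrr]  L=[0, 1, 2, 3, 7/2]  R=[29/8, 15/4, 4]  → 57/16
G_9 [bbbbrbrrb]  L=[0, 1, 2, 3, 7/2, 57/16]  R=[29/8, 15/4, 4]  → 115/32
G_10 [bbbbrbrrbb]  L=[0, 1, 2, 3, 7/2, 57/16, 115/32]  R=[29/8, 15/4, 4]  → 231/64
G_11 [bbbbrbrrbbr]  L=[0, 1, 2, 3, 7/2, 57/16, 115/32]  R=[231/64, 29/8, 15/4, 4]  → 461/128
G_12 [bbbbrbrrbbrb]  L=[0, 1, 2, 3, 7/2, 57/16, 115/32, 461/128]  R=[231/64, 29/8, 15/4, 4]  → 923/256
G_13 [bbbbrbrrbbrbb]  L=[0, 1, 2, 3, 7/2, 57/16, 115/32, 461/128, 923/256]  R=[231/64, 29/8, 15/4, 4]  → 1847/512
G_14 [bbbbrbrrbbrbbr]  L=[0, 1, 2, 3, 7/2, 57/16, 115/32, 461/128, 923/256]  R=[1847/512, 231/64, 29/8, 15/4, 4]  → 3693/1024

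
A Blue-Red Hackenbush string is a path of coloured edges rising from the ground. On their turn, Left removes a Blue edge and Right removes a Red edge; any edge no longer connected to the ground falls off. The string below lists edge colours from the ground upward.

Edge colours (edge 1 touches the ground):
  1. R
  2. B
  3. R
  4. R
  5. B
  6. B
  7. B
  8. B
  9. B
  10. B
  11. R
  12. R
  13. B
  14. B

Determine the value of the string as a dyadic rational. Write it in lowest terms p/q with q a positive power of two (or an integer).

Build G(s[:k]) for k = 1..14, string s = R B R R B B B B B B R R B B.
1 of 14 · R · max L −∞ · min R 0 = -1
2 of 14 · RB · max L -1 · min R 0 = -1/2
3 of 14 · RBR · max L -1 · min R -1/2 = -3/4
4 of 14 · RBRR · max L -1 · min R -3/4 = -7/8
5 of 14 · RBRRB · max L -7/8 · min R -3/4 = -13/16
6 of 14 · RBRRBB · max L -13/16 · min R -3/4 = -25/32
7 of 14 · RBRRBBB · max L -25/32 · min R -3/4 = -49/64
8 of 14 · RBRRBBBB · max L -49/64 · min R -3/4 = -97/128
9 of 14 · RBRRBBBBB · max L -97/128 · min R -3/4 = -193/256
10 of 14 · RBRRBBBBBB · max L -193/256 · min R -3/4 = -385/512
11 of 14 · RBRRBBBBBBR · max L -193/256 · min R -385/512 = -771/1024
12 of 14 · RBRRBBBBBBRR · max L -193/256 · min R -771/1024 = -1543/2048
13 of 14 · RBRRBBBBBBRRB · max L -1543/2048 · min R -771/1024 = -3085/4096
14 of 14 · RBRRBBBBBBRRBB · max L -3085/4096 · min R -771/1024 = -6169/8192

-6169/8192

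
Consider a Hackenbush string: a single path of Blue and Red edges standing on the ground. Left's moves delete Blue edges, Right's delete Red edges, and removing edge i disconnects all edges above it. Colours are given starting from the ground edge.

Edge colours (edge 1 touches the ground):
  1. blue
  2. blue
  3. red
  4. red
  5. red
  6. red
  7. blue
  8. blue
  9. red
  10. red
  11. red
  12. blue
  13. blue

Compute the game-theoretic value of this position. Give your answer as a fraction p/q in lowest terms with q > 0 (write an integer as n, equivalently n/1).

2247/2048

Build g(s[:k]) for k = 1..13, string s = blue blue red red red red blue blue red red red blue blue.
edge 1 of 13 (blue): { 0 | ∅ } → 1
edge 2 of 13 (blue): { 0,1 | ∅ } → 2
edge 3 of 13 (red): { 0,1 | 2 } → 3/2
edge 4 of 13 (red): { 0,1 | 3/2,2 } → 5/4
edge 5 of 13 (red): { 0,1 | 5/4,3/2,2 } → 9/8
edge 6 of 13 (red): { 0,1 | 9/8,5/4,3/2,2 } → 17/16
edge 7 of 13 (blue): { 0,1,17/16 | 9/8,5/4,3/2,2 } → 35/32
edge 8 of 13 (blue): { 0,1,17/16,35/32 | 9/8,5/4,3/2,2 } → 71/64
edge 9 of 13 (red): { 0,1,17/16,35/32 | 71/64,9/8,5/4,3/2,2 } → 141/128
edge 10 of 13 (red): { 0,1,17/16,35/32 | 141/128,71/64,9/8,5/4,3/2,2 } → 281/256
edge 11 of 13 (red): { 0,1,17/16,35/32 | 281/256,141/128,71/64,9/8,5/4,3/2,2 } → 561/512
edge 12 of 13 (blue): { 0,1,17/16,35/32,561/512 | 281/256,141/128,71/64,9/8,5/4,3/2,2 } → 1123/1024
edge 13 of 13 (blue): { 0,1,17/16,35/32,561/512,1123/1024 | 281/256,141/128,71/64,9/8,5/4,3/2,2 } → 2247/2048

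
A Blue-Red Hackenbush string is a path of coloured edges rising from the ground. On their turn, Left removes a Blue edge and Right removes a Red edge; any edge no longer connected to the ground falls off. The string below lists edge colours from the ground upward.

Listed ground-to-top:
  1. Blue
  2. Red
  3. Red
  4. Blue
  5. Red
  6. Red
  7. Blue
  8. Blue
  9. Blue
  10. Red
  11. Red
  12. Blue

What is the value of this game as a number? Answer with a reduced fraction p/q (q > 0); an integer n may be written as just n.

627/2048

Recurse on prefixes of the 12-edge string Blue Red Red Blue Red Red Blue Blue Blue Red Red Blue:
B: Left { 0 }, Right { — } — simplest 1
BR: Left { 0 }, Right { 1 } — simplest 1/2
BRR: Left { 0 }, Right { 1/2 1 } — simplest 1/4
BRRB: Left { 0 1/4 }, Right { 1/2 1 } — simplest 3/8
BRRBR: Left { 0 1/4 }, Right { 3/8 1/2 1 } — simplest 5/16
BRRBRR: Left { 0 1/4 }, Right { 5/16 3/8 1/2 1 } — simplest 9/32
BRRBRRB: Left { 0 1/4 9/32 }, Right { 5/16 3/8 1/2 1 } — simplest 19/64
BRRBRRBB: Left { 0 1/4 9/32 19/64 }, Right { 5/16 3/8 1/2 1 } — simplest 39/128
BRRBRRBBB: Left { 0 1/4 9/32 19/64 39/128 }, Right { 5/16 3/8 1/2 1 } — simplest 79/256
BRRBRRBBBR: Left { 0 1/4 9/32 19/64 39/128 }, Right { 79/256 5/16 3/8 1/2 1 } — simplest 157/512
BRRBRRBBBRR: Left { 0 1/4 9/32 19/64 39/128 }, Right { 157/512 79/256 5/16 3/8 1/2 1 } — simplest 313/1024
BRRBRRBBBRRB: Left { 0 1/4 9/32 19/64 39/128 313/1024 }, Right { 157/512 79/256 5/16 3/8 1/2 1 } — simplest 627/2048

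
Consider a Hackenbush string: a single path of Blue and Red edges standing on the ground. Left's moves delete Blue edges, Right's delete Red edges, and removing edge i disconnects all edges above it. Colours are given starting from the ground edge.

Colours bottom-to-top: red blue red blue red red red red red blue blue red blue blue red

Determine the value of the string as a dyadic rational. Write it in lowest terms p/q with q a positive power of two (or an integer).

-12179/16384

Recurse on prefixes of the 15-edge string red blue red blue red red red red red blue blue red blue blue red:
g(r) = { — | 0 } = -1
g(rb) = { -1 | 0 } = -1/2
g(rbr) = { -1 | -1/2 0 } = -3/4
g(rbrb) = { -1 -3/4 | -1/2 0 } = -5/8
g(rbrbr) = { -1 -3/4 | -5/8 -1/2 0 } = -11/16
g(rbrbrr) = { -1 -3/4 | -11/16 -5/8 -1/2 0 } = -23/32
g(rbrbrrr) = { -1 -3/4 | -23/32 -11/16 -5/8 -1/2 0 } = -47/64
g(rbrbrrrr) = { -1 -3/4 | -47/64 -23/32 -11/16 -5/8 -1/2 0 } = -95/128
g(rbrbrrrrr) = { -1 -3/4 | -95/128 -47/64 -23/32 -11/16 -5/8 -1/2 0 } = -191/256
g(rbrbrrrrrb) = { -1 -3/4 -191/256 | -95/128 -47/64 -23/32 -11/16 -5/8 -1/2 0 } = -381/512
g(rbrbrrrrrbb) = { -1 -3/4 -191/256 -381/512 | -95/128 -47/64 -23/32 -11/16 -5/8 -1/2 0 } = -761/1024
g(rbrbrrrrrbbr) = { -1 -3/4 -191/256 -381/512 | -761/1024 -95/128 -47/64 -23/32 -11/16 -5/8 -1/2 0 } = -1523/2048
g(rbrbrrrrrbbrb) = { -1 -3/4 -191/256 -381/512 -1523/2048 | -761/1024 -95/128 -47/64 -23/32 -11/16 -5/8 -1/2 0 } = -3045/4096
g(rbrbrrrrrbbrbb) = { -1 -3/4 -191/256 -381/512 -1523/2048 -3045/4096 | -761/1024 -95/128 -47/64 -23/32 -11/16 -5/8 -1/2 0 } = -6089/8192
g(rbrbrrrrrbbrbbr) = { -1 -3/4 -191/256 -381/512 -1523/2048 -3045/4096 | -6089/8192 -761/1024 -95/128 -47/64 -23/32 -11/16 -5/8 -1/2 0 } = -12179/16384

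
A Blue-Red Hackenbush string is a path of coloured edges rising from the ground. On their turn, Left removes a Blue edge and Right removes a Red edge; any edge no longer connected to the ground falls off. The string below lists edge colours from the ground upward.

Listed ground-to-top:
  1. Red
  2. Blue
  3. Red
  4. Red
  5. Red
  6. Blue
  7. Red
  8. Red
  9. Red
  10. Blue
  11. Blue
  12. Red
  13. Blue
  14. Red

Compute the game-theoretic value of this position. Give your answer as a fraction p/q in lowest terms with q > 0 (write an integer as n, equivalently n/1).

-7627/8192

G(R) = {  | 0 } so -1
G(RB) = { -1 | 0 } so -1/2
G(RBR) = { -1 | -1/2; 0 } so -3/4
G(RBRR) = { -1 | -3/4; -1/2; 0 } so -7/8
G(RBRRR) = { -1 | -7/8; -3/4; -1/2; 0 } so -15/16
G(RBRRRB) = { -1; -15/16 | -7/8; -3/4; -1/2; 0 } so -29/32
G(RBRRRBR) = { -1; -15/16 | -29/32; -7/8; -3/4; -1/2; 0 } so -59/64
G(RBRRRBRR) = { -1; -15/16 | -59/64; -29/32; -7/8; -3/4; -1/2; 0 } so -119/128
G(RBRRRBRRR) = { -1; -15/16 | -119/128; -59/64; -29/32; -7/8; -3/4; -1/2; 0 } so -239/256
G(RBRRRBRRRB) = { -1; -15/16; -239/256 | -119/128; -59/64; -29/32; -7/8; -3/4; -1/2; 0 } so -477/512
G(RBRRRBRRRBB) = { -1; -15/16; -239/256; -477/512 | -119/128; -59/64; -29/32; -7/8; -3/4; -1/2; 0 } so -953/1024
G(RBRRRBRRRBBR) = { -1; -15/16; -239/256; -477/512 | -953/1024; -119/128; -59/64; -29/32; -7/8; -3/4; -1/2; 0 } so -1907/2048
G(RBRRRBRRRBBRB) = { -1; -15/16; -239/256; -477/512; -1907/2048 | -953/1024; -119/128; -59/64; -29/32; -7/8; -3/4; -1/2; 0 } so -3813/4096
G(RBRRRBRRRBBRBR) = { -1; -15/16; -239/256; -477/512; -1907/2048 | -3813/4096; -953/1024; -119/128; -59/64; -29/32; -7/8; -3/4; -1/2; 0 } so -7627/8192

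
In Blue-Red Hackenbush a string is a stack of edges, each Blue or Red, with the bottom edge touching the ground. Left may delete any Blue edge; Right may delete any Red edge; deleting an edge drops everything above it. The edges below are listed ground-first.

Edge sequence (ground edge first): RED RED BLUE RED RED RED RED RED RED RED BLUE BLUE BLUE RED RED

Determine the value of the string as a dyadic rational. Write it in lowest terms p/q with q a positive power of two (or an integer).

Prefix values for RED RED BLUE RED RED RED RED RED RED RED BLUE BLUE BLUE RED RED via {L|R} + simplicity:
g(R) = { (no moves) | 0 } ⇒ -1
g(RR) = { (no moves) | -1,0 } ⇒ -2
g(RRB) = { -2 | -1,0 } ⇒ -3/2
g(RRBR) = { -2 | -3/2,-1,0 } ⇒ -7/4
g(RRBRR) = { -2 | -7/4,-3/2,-1,0 } ⇒ -15/8
g(RRBRRR) = { -2 | -15/8,-7/4,-3/2,-1,0 } ⇒ -31/16
g(RRBRRRR) = { -2 | -31/16,-15/8,-7/4,-3/2,-1,0 } ⇒ -63/32
g(RRBRRRRR) = { -2 | -63/32,-31/16,-15/8,-7/4,-3/2,-1,0 } ⇒ -127/64
g(RRBRRRRRR) = { -2 | -127/64,-63/32,-31/16,-15/8,-7/4,-3/2,-1,0 } ⇒ -255/128
g(RRBRRRRRRR) = { -2 | -255/128,-127/64,-63/32,-31/16,-15/8,-7/4,-3/2,-1,0 } ⇒ -511/256
g(RRBRRRRRRRB) = { -2,-511/256 | -255/128,-127/64,-63/32,-31/16,-15/8,-7/4,-3/2,-1,0 } ⇒ -1021/512
g(RRBRRRRRRRBB) = { -2,-511/256,-1021/512 | -255/128,-127/64,-63/32,-31/16,-15/8,-7/4,-3/2,-1,0 } ⇒ -2041/1024
g(RRBRRRRRRRBBB) = { -2,-511/256,-1021/512,-2041/1024 | -255/128,-127/64,-63/32,-31/16,-15/8,-7/4,-3/2,-1,0 } ⇒ -4081/2048
g(RRBRRRRRRRBBBR) = { -2,-511/256,-1021/512,-2041/1024 | -4081/2048,-255/128,-127/64,-63/32,-31/16,-15/8,-7/4,-3/2,-1,0 } ⇒ -8163/4096
g(RRBRRRRRRRBBBRR) = { -2,-511/256,-1021/512,-2041/1024 | -8163/4096,-4081/2048,-255/128,-127/64,-63/32,-31/16,-15/8,-7/4,-3/2,-1,0 } ⇒ -16327/8192

-16327/8192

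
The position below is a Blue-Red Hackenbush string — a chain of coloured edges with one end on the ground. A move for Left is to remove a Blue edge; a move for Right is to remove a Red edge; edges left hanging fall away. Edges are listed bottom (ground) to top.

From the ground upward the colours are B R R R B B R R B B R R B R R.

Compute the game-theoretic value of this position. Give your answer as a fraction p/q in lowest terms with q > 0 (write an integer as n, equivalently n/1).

3273/16384

Prefix values for B R R R B B R R B B R R B R R via {L|R} + simplicity:
edge 1 of 15 (B): { 0 | — } — 1
edge 2 of 15 (R): { 0 | 1 } — 1/2
edge 3 of 15 (R): { 0 | 1/2,1 } — 1/4
edge 4 of 15 (R): { 0 | 1/4,1/2,1 } — 1/8
edge 5 of 15 (B): { 0,1/8 | 1/4,1/2,1 } — 3/16
edge 6 of 15 (B): { 0,1/8,3/16 | 1/4,1/2,1 } — 7/32
edge 7 of 15 (R): { 0,1/8,3/16 | 7/32,1/4,1/2,1 } — 13/64
edge 8 of 15 (R): { 0,1/8,3/16 | 13/64,7/32,1/4,1/2,1 } — 25/128
edge 9 of 15 (B): { 0,1/8,3/16,25/128 | 13/64,7/32,1/4,1/2,1 } — 51/256
edge 10 of 15 (B): { 0,1/8,3/16,25/128,51/256 | 13/64,7/32,1/4,1/2,1 } — 103/512
edge 11 of 15 (R): { 0,1/8,3/16,25/128,51/256 | 103/512,13/64,7/32,1/4,1/2,1 } — 205/1024
edge 12 of 15 (R): { 0,1/8,3/16,25/128,51/256 | 205/1024,103/512,13/64,7/32,1/4,1/2,1 } — 409/2048
edge 13 of 15 (B): { 0,1/8,3/16,25/128,51/256,409/2048 | 205/1024,103/512,13/64,7/32,1/4,1/2,1 } — 819/4096
edge 14 of 15 (R): { 0,1/8,3/16,25/128,51/256,409/2048 | 819/4096,205/1024,103/512,13/64,7/32,1/4,1/2,1 } — 1637/8192
edge 15 of 15 (R): { 0,1/8,3/16,25/128,51/256,409/2048 | 1637/8192,819/4096,205/1024,103/512,13/64,7/32,1/4,1/2,1 } — 3273/16384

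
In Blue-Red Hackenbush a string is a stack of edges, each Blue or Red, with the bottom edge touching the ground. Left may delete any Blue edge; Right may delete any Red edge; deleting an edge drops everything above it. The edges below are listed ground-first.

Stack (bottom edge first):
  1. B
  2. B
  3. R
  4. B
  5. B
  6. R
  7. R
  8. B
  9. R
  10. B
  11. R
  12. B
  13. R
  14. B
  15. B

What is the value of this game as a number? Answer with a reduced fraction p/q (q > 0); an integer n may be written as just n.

g_1 [B]  L=[0]  R=[none]  → 1
g_2 [BB]  L=[0, 1]  R=[none]  → 2
g_3 [BBR]  L=[0, 1]  R=[2]  → 3/2
g_4 [BBRB]  L=[0, 1, 3/2]  R=[2]  → 7/4
g_5 [BBRBB]  L=[0, 1, 3/2, 7/4]  R=[2]  → 15/8
g_6 [BBRBBR]  L=[0, 1, 3/2, 7/4]  R=[15/8, 2]  → 29/16
g_7 [BBRBBRR]  L=[0, 1, 3/2, 7/4]  R=[29/16, 15/8, 2]  → 57/32
g_8 [BBRBBRRB]  L=[0, 1, 3/2, 7/4, 57/32]  R=[29/16, 15/8, 2]  → 115/64
g_9 [BBRBBRRBR]  L=[0, 1, 3/2, 7/4, 57/32]  R=[115/64, 29/16, 15/8, 2]  → 229/128
g_10 [BBRBBRRBRB]  L=[0, 1, 3/2, 7/4, 57/32, 229/128]  R=[115/64, 29/16, 15/8, 2]  → 459/256
g_11 [BBRBBRRBRBR]  L=[0, 1, 3/2, 7/4, 57/32, 229/128]  R=[459/256, 115/64, 29/16, 15/8, 2]  → 917/512
g_12 [BBRBBRRBRBRB]  L=[0, 1, 3/2, 7/4, 57/32, 229/128, 917/512]  R=[459/256, 115/64, 29/16, 15/8, 2]  → 1835/1024
g_13 [BBRBBRRBRBRBR]  L=[0, 1, 3/2, 7/4, 57/32, 229/128, 917/512]  R=[1835/1024, 459/256, 115/64, 29/16, 15/8, 2]  → 3669/2048
g_14 [BBRBBRRBRBRBRB]  L=[0, 1, 3/2, 7/4, 57/32, 229/128, 917/512, 3669/2048]  R=[1835/1024, 459/256, 115/64, 29/16, 15/8, 2]  → 7339/4096
g_15 [BBRBBRRBRBRBRBB]  L=[0, 1, 3/2, 7/4, 57/32, 229/128, 917/512, 3669/2048, 7339/4096]  R=[1835/1024, 459/256, 115/64, 29/16, 15/8, 2]  → 14679/8192

14679/8192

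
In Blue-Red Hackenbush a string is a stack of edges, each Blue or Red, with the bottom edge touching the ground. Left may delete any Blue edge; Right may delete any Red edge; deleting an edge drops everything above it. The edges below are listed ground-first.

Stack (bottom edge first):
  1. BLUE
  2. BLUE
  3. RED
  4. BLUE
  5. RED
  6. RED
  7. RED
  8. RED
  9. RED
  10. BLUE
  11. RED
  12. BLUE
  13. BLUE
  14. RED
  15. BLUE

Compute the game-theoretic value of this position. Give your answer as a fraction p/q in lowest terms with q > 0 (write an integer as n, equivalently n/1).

12379/8192

Recurse on prefixes of the 15-edge string BLUE BLUE RED BLUE RED RED RED RED RED BLUE RED BLUE BLUE RED BLUE:
step 1: add BLUE to get B; options L={ 0 } R={ — } ⇒ 1
step 2: add BLUE to get BB; options L={ 0 1 } R={ — } ⇒ 2
step 3: add RED to get BBR; options L={ 0 1 } R={ 2 } ⇒ 3/2
step 4: add BLUE to get BBRB; options L={ 0 1 3/2 } R={ 2 } ⇒ 7/4
step 5: add RED to get BBRBR; options L={ 0 1 3/2 } R={ 7/4 2 } ⇒ 13/8
step 6: add RED to get BBRBRR; options L={ 0 1 3/2 } R={ 13/8 7/4 2 } ⇒ 25/16
step 7: add RED to get BBRBRRR; options L={ 0 1 3/2 } R={ 25/16 13/8 7/4 2 } ⇒ 49/32
step 8: add RED to get BBRBRRRR; options L={ 0 1 3/2 } R={ 49/32 25/16 13/8 7/4 2 } ⇒ 97/64
step 9: add RED to get BBRBRRRRR; options L={ 0 1 3/2 } R={ 97/64 49/32 25/16 13/8 7/4 2 } ⇒ 193/128
step 10: add BLUE to get BBRBRRRRRB; options L={ 0 1 3/2 193/128 } R={ 97/64 49/32 25/16 13/8 7/4 2 } ⇒ 387/256
step 11: add RED to get BBRBRRRRRBR; options L={ 0 1 3/2 193/128 } R={ 387/256 97/64 49/32 25/16 13/8 7/4 2 } ⇒ 773/512
step 12: add BLUE to get BBRBRRRRRBRB; options L={ 0 1 3/2 193/128 773/512 } R={ 387/256 97/64 49/32 25/16 13/8 7/4 2 } ⇒ 1547/1024
step 13: add BLUE to get BBRBRRRRRBRBB; options L={ 0 1 3/2 193/128 773/512 1547/1024 } R={ 387/256 97/64 49/32 25/16 13/8 7/4 2 } ⇒ 3095/2048
step 14: add RED to get BBRBRRRRRBRBBR; options L={ 0 1 3/2 193/128 773/512 1547/1024 } R={ 3095/2048 387/256 97/64 49/32 25/16 13/8 7/4 2 } ⇒ 6189/4096
step 15: add BLUE to get BBRBRRRRRBRBBRB; options L={ 0 1 3/2 193/128 773/512 1547/1024 6189/4096 } R={ 3095/2048 387/256 97/64 49/32 25/16 13/8 7/4 2 } ⇒ 12379/8192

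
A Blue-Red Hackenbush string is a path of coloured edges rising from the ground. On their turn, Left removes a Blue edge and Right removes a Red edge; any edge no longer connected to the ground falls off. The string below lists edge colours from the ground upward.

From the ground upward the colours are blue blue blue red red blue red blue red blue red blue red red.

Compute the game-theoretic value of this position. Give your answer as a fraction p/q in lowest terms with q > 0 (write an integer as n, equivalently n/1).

Build v(s[:k]) for k = 1..14, string s = blue blue blue red red blue red blue red blue red blue red red.
v_1 [b]  L=[0]  R=[]  — 1
v_2 [bb]  L=[0; 1]  R=[]  — 2
v_3 [bbb]  L=[0; 1; 2]  R=[]  — 3
v_4 [bbbr]  L=[0; 1; 2]  R=[3]  — 5/2
v_5 [bbbrr]  L=[0; 1; 2]  R=[5/2; 3]  — 9/4
v_6 [bbbrrb]  L=[0; 1; 2; 9/4]  R=[5/2; 3]  — 19/8
v_7 [bbbrrbr]  L=[0; 1; 2; 9/4]  R=[19/8; 5/2; 3]  — 37/16
v_8 [bbbrrbrb]  L=[0; 1; 2; 9/4; 37/16]  R=[19/8; 5/2; 3]  — 75/32
v_9 [bbbrrbrbr]  L=[0; 1; 2; 9/4; 37/16]  R=[75/32; 19/8; 5/2; 3]  — 149/64
v_10 [bbbrrbrbrb]  L=[0; 1; 2; 9/4; 37/16; 149/64]  R=[75/32; 19/8; 5/2; 3]  — 299/128
v_11 [bbbrrbrbrbr]  L=[0; 1; 2; 9/4; 37/16; 149/64]  R=[299/128; 75/32; 19/8; 5/2; 3]  — 597/256
v_12 [bbbrrbrbrbrb]  L=[0; 1; 2; 9/4; 37/16; 149/64; 597/256]  R=[299/128; 75/32; 19/8; 5/2; 3]  — 1195/512
v_13 [bbbrrbrbrbrbr]  L=[0; 1; 2; 9/4; 37/16; 149/64; 597/256]  R=[1195/512; 299/128; 75/32; 19/8; 5/2; 3]  — 2389/1024
v_14 [bbbrrbrbrbrbrr]  L=[0; 1; 2; 9/4; 37/16; 149/64; 597/256]  R=[2389/1024; 1195/512; 299/128; 75/32; 19/8; 5/2; 3]  — 4777/2048

4777/2048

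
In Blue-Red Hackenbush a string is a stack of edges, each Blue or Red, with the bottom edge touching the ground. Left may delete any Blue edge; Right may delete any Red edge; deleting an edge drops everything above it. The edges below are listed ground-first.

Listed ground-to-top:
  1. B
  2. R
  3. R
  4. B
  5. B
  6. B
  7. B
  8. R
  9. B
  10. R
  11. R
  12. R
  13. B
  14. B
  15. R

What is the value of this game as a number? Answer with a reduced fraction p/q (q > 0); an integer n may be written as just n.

7821/16384

step 1: add B to get B; options L={ 0 } R={ (no moves) } => 1
step 2: add R to get BR; options L={ 0 } R={ 1 } => 1/2
step 3: add R to get BRR; options L={ 0 } R={ 1/2 1 } => 1/4
step 4: add B to get BRRB; options L={ 0 1/4 } R={ 1/2 1 } => 3/8
step 5: add B to get BRRBB; options L={ 0 1/4 3/8 } R={ 1/2 1 } => 7/16
step 6: add B to get BRRBBB; options L={ 0 1/4 3/8 7/16 } R={ 1/2 1 } => 15/32
step 7: add B to get BRRBBBB; options L={ 0 1/4 3/8 7/16 15/32 } R={ 1/2 1 } => 31/64
step 8: add R to get BRRBBBBR; options L={ 0 1/4 3/8 7/16 15/32 } R={ 31/64 1/2 1 } => 61/128
step 9: add B to get BRRBBBBRB; options L={ 0 1/4 3/8 7/16 15/32 61/128 } R={ 31/64 1/2 1 } => 123/256
step 10: add R to get BRRBBBBRBR; options L={ 0 1/4 3/8 7/16 15/32 61/128 } R={ 123/256 31/64 1/2 1 } => 245/512
step 11: add R to get BRRBBBBRBRR; options L={ 0 1/4 3/8 7/16 15/32 61/128 } R={ 245/512 123/256 31/64 1/2 1 } => 489/1024
step 12: add R to get BRRBBBBRBRRR; options L={ 0 1/4 3/8 7/16 15/32 61/128 } R={ 489/1024 245/512 123/256 31/64 1/2 1 } => 977/2048
step 13: add B to get BRRBBBBRBRRRB; options L={ 0 1/4 3/8 7/16 15/32 61/128 977/2048 } R={ 489/1024 245/512 123/256 31/64 1/2 1 } => 1955/4096
step 14: add B to get BRRBBBBRBRRRBB; options L={ 0 1/4 3/8 7/16 15/32 61/128 977/2048 1955/4096 } R={ 489/1024 245/512 123/256 31/64 1/2 1 } => 3911/8192
step 15: add R to get BRRBBBBRBRRRBBR; options L={ 0 1/4 3/8 7/16 15/32 61/128 977/2048 1955/4096 } R={ 3911/8192 489/1024 245/512 123/256 31/64 1/2 1 } => 7821/16384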